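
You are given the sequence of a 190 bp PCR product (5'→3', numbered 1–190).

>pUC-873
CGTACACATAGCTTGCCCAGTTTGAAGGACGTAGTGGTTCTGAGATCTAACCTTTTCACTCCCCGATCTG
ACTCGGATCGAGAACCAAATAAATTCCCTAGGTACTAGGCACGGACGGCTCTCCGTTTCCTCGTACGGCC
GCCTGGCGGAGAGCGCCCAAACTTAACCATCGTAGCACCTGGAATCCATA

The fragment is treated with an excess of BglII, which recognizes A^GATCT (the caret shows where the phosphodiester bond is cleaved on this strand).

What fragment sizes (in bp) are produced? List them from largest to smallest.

The BglII site (AGATCT) starts at position 43.
BglII cuts after the first base of each site, so after position 43.
Linear molecule, 1 cut → 2 fragments:
  1–43 → 43 bp
  44–190 → 147 bp
Sorted largest to smallest: 147, 43 bp.

147, 43 bp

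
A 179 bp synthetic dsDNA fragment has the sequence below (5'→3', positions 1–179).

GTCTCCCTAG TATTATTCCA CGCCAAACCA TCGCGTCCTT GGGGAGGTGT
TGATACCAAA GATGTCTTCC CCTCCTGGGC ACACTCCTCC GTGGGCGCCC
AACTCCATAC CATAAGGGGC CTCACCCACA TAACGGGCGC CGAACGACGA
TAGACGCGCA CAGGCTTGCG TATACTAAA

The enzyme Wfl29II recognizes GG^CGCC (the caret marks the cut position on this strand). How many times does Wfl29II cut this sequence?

GGCGCC occurs starting at positions 94, 136.
Wfl29II cuts at 2 sites.

2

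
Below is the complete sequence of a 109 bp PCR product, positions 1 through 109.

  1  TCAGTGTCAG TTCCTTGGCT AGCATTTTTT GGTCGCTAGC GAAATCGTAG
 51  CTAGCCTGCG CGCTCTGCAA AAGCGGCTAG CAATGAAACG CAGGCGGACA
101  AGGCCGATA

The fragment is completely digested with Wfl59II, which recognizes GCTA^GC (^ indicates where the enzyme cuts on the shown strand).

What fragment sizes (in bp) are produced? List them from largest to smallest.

30, 26, 21, 17, 15 bp

Wfl59II sites (GCTAGC) start at positions 18, 35, 50, 76.
Wfl59II cuts after base 4 of each site, so after positions 21, 38, 53, 79.
Linear molecule, 4 cuts → 5 fragments:
  1–21 → 21 bp
  22–38 → 17 bp
  39–53 → 15 bp
  54–79 → 26 bp
  80–109 → 30 bp
Sorted largest to smallest: 30, 26, 21, 17, 15 bp.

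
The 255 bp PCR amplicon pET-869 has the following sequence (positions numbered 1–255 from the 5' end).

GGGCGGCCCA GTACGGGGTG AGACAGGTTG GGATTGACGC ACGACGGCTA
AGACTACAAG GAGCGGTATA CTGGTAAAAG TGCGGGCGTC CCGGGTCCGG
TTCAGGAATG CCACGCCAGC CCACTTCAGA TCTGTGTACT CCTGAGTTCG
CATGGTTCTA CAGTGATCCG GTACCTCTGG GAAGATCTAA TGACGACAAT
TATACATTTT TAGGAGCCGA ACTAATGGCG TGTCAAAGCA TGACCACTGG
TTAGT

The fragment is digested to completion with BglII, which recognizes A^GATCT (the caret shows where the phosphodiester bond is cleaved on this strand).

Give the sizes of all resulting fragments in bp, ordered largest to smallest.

BglII sites (AGATCT) start at positions 128, 183.
BglII cuts after the first base of each site, so after positions 128, 183.
Linear molecule, 2 cuts → 3 fragments:
  1–128 → 128 bp
  129–183 → 55 bp
  184–255 → 72 bp
Sorted largest to smallest: 128, 72, 55 bp.

128, 72, 55 bp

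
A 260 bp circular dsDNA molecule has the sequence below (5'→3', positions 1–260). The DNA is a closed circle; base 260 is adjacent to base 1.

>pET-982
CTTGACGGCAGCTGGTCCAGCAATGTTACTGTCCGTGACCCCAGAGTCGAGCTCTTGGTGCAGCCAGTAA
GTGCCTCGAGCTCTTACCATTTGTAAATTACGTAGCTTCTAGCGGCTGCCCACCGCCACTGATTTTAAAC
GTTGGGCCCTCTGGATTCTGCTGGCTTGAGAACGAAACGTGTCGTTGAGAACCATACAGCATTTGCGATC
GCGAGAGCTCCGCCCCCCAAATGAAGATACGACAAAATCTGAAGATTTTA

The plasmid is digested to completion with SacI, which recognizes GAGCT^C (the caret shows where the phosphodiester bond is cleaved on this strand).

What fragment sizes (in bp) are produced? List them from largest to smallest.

SacI sites (GAGCTC) start at positions 49, 78, 215.
SacI cuts after base 5 of each site (before the last base), so after positions 53, 82, 219.
Circular molecule, 3 cuts → 3 fragments:
  54–82 → 29 bp
  83–219 → 137 bp
  220–260 then 1–53 → 41 + 53 = 94 bp
Sorted largest to smallest: 137, 94, 29 bp.

137, 94, 29 bp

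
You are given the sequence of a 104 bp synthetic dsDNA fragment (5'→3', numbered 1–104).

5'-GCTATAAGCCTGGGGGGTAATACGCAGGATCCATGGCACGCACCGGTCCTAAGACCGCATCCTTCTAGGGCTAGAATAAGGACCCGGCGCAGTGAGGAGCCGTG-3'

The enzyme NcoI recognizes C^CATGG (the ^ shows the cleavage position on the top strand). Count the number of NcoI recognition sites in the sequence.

CCATGG occurs starting at position 31.
NcoI cuts at 1 site.

1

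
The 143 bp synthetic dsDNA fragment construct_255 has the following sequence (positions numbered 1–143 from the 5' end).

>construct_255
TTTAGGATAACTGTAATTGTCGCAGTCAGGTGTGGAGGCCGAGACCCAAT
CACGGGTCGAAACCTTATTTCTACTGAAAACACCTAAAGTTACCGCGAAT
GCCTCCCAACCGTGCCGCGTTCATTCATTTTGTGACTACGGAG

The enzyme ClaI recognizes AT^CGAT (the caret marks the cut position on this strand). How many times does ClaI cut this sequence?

0

No occurrence of ATCGAT is present in the sequence.
ClaI does not cut: 0 sites.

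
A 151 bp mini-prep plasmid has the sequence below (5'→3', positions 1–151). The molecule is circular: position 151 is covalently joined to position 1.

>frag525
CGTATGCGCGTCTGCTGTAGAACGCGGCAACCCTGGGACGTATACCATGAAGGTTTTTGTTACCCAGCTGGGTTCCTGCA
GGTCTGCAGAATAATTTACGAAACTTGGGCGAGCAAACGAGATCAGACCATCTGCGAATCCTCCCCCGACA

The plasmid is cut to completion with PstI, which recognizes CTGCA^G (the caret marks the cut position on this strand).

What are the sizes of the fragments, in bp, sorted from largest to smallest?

143, 8 bp

PstI sites (CTGCAG) start at positions 76, 84.
PstI cuts after base 5 of each site (before the last base), so after positions 80, 88.
Circular molecule, 2 cuts → 2 fragments:
  81–88 → 8 bp
  89–151 then 1–80 → 63 + 80 = 143 bp
Sorted largest to smallest: 143, 8 bp.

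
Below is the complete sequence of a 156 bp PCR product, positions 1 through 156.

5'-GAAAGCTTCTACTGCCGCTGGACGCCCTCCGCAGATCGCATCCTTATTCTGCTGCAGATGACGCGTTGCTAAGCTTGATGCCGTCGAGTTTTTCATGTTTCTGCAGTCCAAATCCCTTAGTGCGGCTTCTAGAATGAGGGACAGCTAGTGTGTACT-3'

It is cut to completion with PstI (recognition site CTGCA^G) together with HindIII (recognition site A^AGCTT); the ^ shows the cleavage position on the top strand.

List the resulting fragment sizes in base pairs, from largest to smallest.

PstI sites (CTGCAG) start at positions 52, 101.
PstI cuts after base 5 of each site (before the last base), so after positions 56, 105.
HindIII sites (AAGCTT) start at positions 3, 71.
HindIII cuts after the first base of each site, so after positions 3, 71.
Combined cut positions: 3, 56, 71, 105.
Linear molecule, 4 cuts → 5 fragments:
  1–3 → 3 bp
  4–56 → 53 bp
  57–71 → 15 bp
  72–105 → 34 bp
  106–156 → 51 bp
Sorted largest to smallest: 53, 51, 34, 15, 3 bp.

53, 51, 34, 15, 3 bp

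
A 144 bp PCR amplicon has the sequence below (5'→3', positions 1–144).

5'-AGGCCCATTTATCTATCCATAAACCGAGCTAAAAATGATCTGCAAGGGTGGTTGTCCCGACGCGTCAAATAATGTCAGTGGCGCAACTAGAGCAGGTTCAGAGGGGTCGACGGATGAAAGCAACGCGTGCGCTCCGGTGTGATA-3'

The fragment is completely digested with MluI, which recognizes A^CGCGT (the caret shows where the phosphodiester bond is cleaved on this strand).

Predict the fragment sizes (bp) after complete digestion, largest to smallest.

63, 60, 21 bp

MluI sites (ACGCGT) start at positions 60, 123.
MluI cuts after the first base of each site, so after positions 60, 123.
Linear molecule, 2 cuts → 3 fragments:
  1–60 → 60 bp
  61–123 → 63 bp
  124–144 → 21 bp
Sorted largest to smallest: 63, 60, 21 bp.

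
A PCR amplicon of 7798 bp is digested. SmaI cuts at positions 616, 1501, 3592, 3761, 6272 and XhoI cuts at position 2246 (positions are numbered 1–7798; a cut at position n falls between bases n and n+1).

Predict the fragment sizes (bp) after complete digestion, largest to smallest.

Combined cut positions (sorted): 616, 1501, 2246, 3592, 3761, 6272.
Linear molecule, 6 cuts → 7 fragments:
  616 − 0 = 616 bp
  1501 − 616 = 885 bp
  2246 − 1501 = 745 bp
  3592 − 2246 = 1346 bp
  3761 − 3592 = 169 bp
  6272 − 3761 = 2511 bp
  7798 − 6272 = 1526 bp
Sorted largest to smallest: 2511, 1526, 1346, 885, 745, 616, 169 bp.

2511, 1526, 1346, 885, 745, 616, 169 bp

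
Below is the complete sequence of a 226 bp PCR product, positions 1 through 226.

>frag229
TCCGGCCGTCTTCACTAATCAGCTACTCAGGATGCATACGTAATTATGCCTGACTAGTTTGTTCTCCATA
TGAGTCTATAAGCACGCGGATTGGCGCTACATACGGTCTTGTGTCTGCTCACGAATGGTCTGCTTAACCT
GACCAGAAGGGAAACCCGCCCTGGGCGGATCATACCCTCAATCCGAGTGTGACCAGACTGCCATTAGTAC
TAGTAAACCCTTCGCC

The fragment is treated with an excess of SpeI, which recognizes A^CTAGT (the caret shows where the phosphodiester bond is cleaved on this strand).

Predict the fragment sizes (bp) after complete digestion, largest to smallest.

SpeI sites (ACTAGT) start at positions 53, 209.
SpeI cuts after the first base of each site, so after positions 53, 209.
Linear molecule, 2 cuts → 3 fragments:
  1–53 → 53 bp
  54–209 → 156 bp
  210–226 → 17 bp
Sorted largest to smallest: 156, 53, 17 bp.

156, 53, 17 bp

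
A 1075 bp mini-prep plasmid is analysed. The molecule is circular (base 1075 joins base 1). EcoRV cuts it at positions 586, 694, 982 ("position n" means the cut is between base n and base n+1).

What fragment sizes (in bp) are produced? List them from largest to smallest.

Circular molecule, 3 cuts → 3 fragments:
  694 − 586 = 108 bp
  982 − 694 = 288 bp
  wrap: 1075 − 982 + 586 = 679 bp
Sorted largest to smallest: 679, 288, 108 bp.

679, 288, 108 bp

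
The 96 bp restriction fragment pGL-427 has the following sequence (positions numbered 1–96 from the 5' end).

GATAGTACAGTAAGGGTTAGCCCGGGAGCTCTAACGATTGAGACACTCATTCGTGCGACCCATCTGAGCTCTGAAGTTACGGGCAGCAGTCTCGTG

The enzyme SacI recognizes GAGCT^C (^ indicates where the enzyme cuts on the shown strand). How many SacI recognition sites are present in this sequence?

GAGCTC occurs starting at positions 26, 66.
SacI cuts at 2 sites.

2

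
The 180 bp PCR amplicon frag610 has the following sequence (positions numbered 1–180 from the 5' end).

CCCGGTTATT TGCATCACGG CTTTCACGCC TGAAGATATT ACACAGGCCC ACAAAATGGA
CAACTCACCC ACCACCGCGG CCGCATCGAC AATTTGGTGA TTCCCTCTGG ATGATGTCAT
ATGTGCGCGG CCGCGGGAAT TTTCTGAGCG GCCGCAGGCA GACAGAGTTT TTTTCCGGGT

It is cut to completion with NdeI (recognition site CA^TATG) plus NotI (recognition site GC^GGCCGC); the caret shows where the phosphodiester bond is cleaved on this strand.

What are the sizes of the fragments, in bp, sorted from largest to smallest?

The NdeI site (CATATG) starts at position 118.
NdeI cuts after base 2 of each site, so after position 119.
NotI sites (GCGGCCGC) start at positions 77, 127, 148.
NotI cuts after base 2 of each site, so after positions 78, 128, 149.
Combined cut positions: 78, 119, 128, 149.
Linear molecule, 4 cuts → 5 fragments:
  1–78 → 78 bp
  79–119 → 41 bp
  120–128 → 9 bp
  129–149 → 21 bp
  150–180 → 31 bp
Sorted largest to smallest: 78, 41, 31, 21, 9 bp.

78, 41, 31, 21, 9 bp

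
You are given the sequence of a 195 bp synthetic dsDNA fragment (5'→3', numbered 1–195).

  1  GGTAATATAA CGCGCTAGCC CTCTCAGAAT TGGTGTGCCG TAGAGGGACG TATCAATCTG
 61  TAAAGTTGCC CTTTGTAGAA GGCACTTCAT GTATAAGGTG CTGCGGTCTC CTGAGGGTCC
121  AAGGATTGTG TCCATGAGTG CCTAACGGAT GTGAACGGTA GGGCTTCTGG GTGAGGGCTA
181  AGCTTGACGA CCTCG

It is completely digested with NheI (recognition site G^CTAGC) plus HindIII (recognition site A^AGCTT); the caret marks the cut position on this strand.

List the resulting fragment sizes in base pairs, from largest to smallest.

The NheI site (GCTAGC) starts at position 14.
NheI cuts after the first base of each site, so after position 14.
The HindIII site (AAGCTT) starts at position 180.
HindIII cuts after the first base of each site, so after position 180.
Combined cut positions: 14, 180.
Linear molecule, 2 cuts → 3 fragments:
  1–14 → 14 bp
  15–180 → 166 bp
  181–195 → 15 bp
Sorted largest to smallest: 166, 15, 14 bp.

166, 15, 14 bp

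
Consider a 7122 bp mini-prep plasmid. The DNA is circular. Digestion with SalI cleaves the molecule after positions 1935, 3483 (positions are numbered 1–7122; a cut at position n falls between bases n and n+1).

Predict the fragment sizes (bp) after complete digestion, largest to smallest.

5574, 1548 bp

Circular molecule, 2 cuts → 2 fragments:
  3483 − 1935 = 1548 bp
  wrap: 7122 − 3483 + 1935 = 5574 bp
Sorted largest to smallest: 5574, 1548 bp.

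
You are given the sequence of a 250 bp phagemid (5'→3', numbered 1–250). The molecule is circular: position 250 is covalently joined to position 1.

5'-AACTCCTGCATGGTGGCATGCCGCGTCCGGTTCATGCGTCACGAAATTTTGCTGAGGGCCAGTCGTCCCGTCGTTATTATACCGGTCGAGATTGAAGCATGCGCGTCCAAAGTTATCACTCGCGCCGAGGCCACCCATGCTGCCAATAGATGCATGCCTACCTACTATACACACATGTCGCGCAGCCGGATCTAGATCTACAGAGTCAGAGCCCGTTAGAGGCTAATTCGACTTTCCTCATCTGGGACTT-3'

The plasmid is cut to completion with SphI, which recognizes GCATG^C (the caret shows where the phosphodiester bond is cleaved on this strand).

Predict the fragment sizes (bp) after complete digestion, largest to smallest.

114, 81, 55 bp

SphI sites (GCATGC) start at positions 16, 97, 152.
SphI cuts after base 5 of each site (before the last base), so after positions 20, 101, 156.
Circular molecule, 3 cuts → 3 fragments:
  21–101 → 81 bp
  102–156 → 55 bp
  157–250 then 1–20 → 94 + 20 = 114 bp
Sorted largest to smallest: 114, 81, 55 bp.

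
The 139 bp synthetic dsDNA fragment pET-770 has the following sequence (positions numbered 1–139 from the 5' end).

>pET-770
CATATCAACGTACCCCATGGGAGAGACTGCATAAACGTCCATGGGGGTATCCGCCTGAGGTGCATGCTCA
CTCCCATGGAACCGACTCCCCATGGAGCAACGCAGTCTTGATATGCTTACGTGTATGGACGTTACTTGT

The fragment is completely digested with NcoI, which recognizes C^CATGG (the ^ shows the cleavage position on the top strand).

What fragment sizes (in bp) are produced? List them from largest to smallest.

49, 35, 24, 16, 15 bp

NcoI sites (CCATGG) start at positions 15, 39, 74, 90.
NcoI cuts after the first base of each site, so after positions 15, 39, 74, 90.
Linear molecule, 4 cuts → 5 fragments:
  1–15 → 15 bp
  16–39 → 24 bp
  40–74 → 35 bp
  75–90 → 16 bp
  91–139 → 49 bp
Sorted largest to smallest: 49, 35, 24, 16, 15 bp.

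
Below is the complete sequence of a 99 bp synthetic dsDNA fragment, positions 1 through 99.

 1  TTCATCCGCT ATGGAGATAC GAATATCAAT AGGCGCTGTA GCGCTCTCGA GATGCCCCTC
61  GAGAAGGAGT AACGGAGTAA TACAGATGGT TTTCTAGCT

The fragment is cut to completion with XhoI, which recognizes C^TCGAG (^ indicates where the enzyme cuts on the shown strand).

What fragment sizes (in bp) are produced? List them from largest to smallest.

XhoI sites (CTCGAG) start at positions 46, 58.
XhoI cuts after the first base of each site, so after positions 46, 58.
Linear molecule, 2 cuts → 3 fragments:
  1–46 → 46 bp
  47–58 → 12 bp
  59–99 → 41 bp
Sorted largest to smallest: 46, 41, 12 bp.

46, 41, 12 bp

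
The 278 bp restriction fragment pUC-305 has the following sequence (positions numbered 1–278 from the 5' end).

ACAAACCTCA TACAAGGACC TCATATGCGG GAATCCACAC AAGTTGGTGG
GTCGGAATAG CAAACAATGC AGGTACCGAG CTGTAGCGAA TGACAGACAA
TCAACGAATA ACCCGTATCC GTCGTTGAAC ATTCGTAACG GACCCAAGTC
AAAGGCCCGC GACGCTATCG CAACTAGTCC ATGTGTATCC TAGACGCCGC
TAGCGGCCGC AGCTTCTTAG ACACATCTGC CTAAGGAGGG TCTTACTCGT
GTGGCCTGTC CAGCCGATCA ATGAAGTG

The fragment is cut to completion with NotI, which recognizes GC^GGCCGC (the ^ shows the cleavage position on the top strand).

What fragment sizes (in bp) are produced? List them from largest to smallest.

204, 74 bp

The NotI site (GCGGCCGC) starts at position 203.
NotI cuts after base 2 of each site, so after position 204.
Linear molecule, 1 cut → 2 fragments:
  1–204 → 204 bp
  205–278 → 74 bp
Sorted largest to smallest: 204, 74 bp.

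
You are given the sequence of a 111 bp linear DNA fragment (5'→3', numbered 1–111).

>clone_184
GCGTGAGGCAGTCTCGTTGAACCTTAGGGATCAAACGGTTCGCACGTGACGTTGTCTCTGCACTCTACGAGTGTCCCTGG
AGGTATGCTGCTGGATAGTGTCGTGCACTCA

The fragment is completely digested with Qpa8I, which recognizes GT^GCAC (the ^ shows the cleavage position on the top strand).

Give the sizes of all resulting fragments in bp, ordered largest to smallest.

104, 7 bp

The Qpa8I site (GTGCAC) starts at position 103.
Qpa8I cuts after base 2 of each site, so after position 104.
Linear molecule, 1 cut → 2 fragments:
  1–104 → 104 bp
  105–111 → 7 bp
Sorted largest to smallest: 104, 7 bp.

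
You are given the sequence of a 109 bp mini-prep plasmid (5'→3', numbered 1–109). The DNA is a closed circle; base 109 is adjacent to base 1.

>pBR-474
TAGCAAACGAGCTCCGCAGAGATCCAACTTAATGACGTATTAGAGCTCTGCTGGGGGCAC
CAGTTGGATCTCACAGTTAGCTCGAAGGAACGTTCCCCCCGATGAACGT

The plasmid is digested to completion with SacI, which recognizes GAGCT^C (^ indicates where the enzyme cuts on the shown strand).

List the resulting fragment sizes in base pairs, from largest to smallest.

SacI sites (GAGCTC) start at positions 9, 43.
SacI cuts after base 5 of each site (before the last base), so after positions 13, 47.
Circular molecule, 2 cuts → 2 fragments:
  14–47 → 34 bp
  48–109 then 1–13 → 62 + 13 = 75 bp
Sorted largest to smallest: 75, 34 bp.

75, 34 bp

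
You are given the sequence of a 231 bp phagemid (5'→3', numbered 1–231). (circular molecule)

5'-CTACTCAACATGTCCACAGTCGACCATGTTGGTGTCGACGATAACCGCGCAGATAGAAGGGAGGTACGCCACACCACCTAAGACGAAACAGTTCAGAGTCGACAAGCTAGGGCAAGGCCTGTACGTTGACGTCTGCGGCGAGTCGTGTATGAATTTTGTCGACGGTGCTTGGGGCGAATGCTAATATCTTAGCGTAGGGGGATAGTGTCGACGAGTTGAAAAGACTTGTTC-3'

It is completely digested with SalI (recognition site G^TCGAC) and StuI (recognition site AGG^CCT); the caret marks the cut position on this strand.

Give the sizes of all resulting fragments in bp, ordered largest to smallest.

64, 49, 43, 41, 19, 15 bp

SalI sites (GTCGAC) start at positions 19, 34, 98, 158, 207.
SalI cuts after the first base of each site, so after positions 19, 34, 98, 158, 207.
The StuI site (AGGCCT) starts at position 115.
StuI cuts after base 3 of each site, so after position 117.
Combined cut positions: 19, 34, 98, 117, 158, 207.
Circular molecule, 6 cuts → 6 fragments:
  20–34 → 15 bp
  35–98 → 64 bp
  99–117 → 19 bp
  118–158 → 41 bp
  159–207 → 49 bp
  208–231 then 1–19 → 24 + 19 = 43 bp
Sorted largest to smallest: 64, 49, 43, 41, 19, 15 bp.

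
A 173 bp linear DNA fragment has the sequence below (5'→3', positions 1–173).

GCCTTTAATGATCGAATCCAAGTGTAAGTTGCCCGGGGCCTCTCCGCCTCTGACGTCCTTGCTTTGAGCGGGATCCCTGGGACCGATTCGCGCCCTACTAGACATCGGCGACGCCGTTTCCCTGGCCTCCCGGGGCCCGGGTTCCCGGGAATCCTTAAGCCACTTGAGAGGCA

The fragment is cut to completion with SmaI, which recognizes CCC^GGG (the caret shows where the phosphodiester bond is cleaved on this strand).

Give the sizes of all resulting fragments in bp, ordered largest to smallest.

97, 34, 27, 8, 7 bp

SmaI sites (CCCGGG) start at positions 32, 129, 136, 144.
SmaI cuts after base 3 of each site, so after positions 34, 131, 138, 146.
Linear molecule, 4 cuts → 5 fragments:
  1–34 → 34 bp
  35–131 → 97 bp
  132–138 → 7 bp
  139–146 → 8 bp
  147–173 → 27 bp
Sorted largest to smallest: 97, 34, 27, 8, 7 bp.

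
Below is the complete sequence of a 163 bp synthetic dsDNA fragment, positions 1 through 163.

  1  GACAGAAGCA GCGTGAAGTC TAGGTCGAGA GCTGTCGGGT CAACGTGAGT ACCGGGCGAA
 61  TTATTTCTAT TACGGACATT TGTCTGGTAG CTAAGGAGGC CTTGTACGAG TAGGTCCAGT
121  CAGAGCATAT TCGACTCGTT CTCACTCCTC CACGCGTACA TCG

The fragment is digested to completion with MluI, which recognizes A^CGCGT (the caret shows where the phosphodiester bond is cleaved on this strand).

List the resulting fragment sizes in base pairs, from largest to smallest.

The MluI site (ACGCGT) starts at position 152.
MluI cuts after the first base of each site, so after position 152.
Linear molecule, 1 cut → 2 fragments:
  1–152 → 152 bp
  153–163 → 11 bp
Sorted largest to smallest: 152, 11 bp.

152, 11 bp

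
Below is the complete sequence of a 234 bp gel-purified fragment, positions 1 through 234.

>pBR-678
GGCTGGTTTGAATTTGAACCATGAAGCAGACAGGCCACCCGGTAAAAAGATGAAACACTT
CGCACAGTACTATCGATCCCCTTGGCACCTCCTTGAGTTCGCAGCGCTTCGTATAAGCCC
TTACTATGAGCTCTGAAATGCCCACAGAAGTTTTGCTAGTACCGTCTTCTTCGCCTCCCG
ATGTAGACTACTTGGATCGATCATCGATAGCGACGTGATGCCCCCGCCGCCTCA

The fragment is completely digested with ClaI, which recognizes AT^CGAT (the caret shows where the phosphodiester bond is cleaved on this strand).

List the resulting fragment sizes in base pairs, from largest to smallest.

ClaI sites (ATCGAT) start at positions 72, 196, 203.
ClaI cuts after base 2 of each site, so after positions 73, 197, 204.
Linear molecule, 3 cuts → 4 fragments:
  1–73 → 73 bp
  74–197 → 124 bp
  198–204 → 7 bp
  205–234 → 30 bp
Sorted largest to smallest: 124, 73, 30, 7 bp.

124, 73, 30, 7 bp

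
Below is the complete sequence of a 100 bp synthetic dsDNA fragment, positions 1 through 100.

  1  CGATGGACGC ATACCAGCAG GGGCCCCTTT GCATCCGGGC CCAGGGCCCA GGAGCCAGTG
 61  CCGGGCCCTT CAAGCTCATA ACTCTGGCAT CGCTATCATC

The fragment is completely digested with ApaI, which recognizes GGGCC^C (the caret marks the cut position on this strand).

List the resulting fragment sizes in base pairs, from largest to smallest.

33, 25, 19, 16, 7 bp

ApaI sites (GGGCCC) start at positions 21, 37, 44, 63.
ApaI cuts after base 5 of each site (before the last base), so after positions 25, 41, 48, 67.
Linear molecule, 4 cuts → 5 fragments:
  1–25 → 25 bp
  26–41 → 16 bp
  42–48 → 7 bp
  49–67 → 19 bp
  68–100 → 33 bp
Sorted largest to smallest: 33, 25, 19, 16, 7 bp.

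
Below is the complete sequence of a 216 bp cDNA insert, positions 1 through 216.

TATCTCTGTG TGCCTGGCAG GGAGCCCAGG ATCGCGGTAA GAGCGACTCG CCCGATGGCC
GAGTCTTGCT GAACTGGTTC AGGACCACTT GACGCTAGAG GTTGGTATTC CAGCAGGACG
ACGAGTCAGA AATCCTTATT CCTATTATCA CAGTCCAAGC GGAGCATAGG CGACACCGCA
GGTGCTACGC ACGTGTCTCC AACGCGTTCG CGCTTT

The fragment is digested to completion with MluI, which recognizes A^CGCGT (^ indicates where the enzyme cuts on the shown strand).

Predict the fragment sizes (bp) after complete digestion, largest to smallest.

The MluI site (ACGCGT) starts at position 202.
MluI cuts after the first base of each site, so after position 202.
Linear molecule, 1 cut → 2 fragments:
  1–202 → 202 bp
  203–216 → 14 bp
Sorted largest to smallest: 202, 14 bp.

202, 14 bp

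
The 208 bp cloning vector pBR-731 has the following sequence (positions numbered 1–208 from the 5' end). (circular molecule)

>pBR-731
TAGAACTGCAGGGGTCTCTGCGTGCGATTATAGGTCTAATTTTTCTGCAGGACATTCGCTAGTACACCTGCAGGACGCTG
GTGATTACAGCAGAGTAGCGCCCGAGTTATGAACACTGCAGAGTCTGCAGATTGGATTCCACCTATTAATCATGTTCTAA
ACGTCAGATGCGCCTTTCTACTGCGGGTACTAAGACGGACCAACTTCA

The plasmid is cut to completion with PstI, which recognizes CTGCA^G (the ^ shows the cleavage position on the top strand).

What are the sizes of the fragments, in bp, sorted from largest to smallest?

89, 48, 39, 23, 9 bp

PstI sites (CTGCAG) start at positions 6, 45, 68, 116, 125.
PstI cuts after base 5 of each site (before the last base), so after positions 10, 49, 72, 120, 129.
Circular molecule, 5 cuts → 5 fragments:
  11–49 → 39 bp
  50–72 → 23 bp
  73–120 → 48 bp
  121–129 → 9 bp
  130–208 then 1–10 → 79 + 10 = 89 bp
Sorted largest to smallest: 89, 48, 39, 23, 9 bp.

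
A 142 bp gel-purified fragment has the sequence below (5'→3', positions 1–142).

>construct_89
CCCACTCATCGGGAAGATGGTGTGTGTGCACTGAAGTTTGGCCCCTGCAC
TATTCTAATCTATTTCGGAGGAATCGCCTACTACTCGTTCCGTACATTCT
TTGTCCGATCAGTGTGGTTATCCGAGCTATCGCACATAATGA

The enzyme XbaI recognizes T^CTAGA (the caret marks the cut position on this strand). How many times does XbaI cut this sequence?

0

No occurrence of TCTAGA is present in the sequence.
XbaI does not cut: 0 sites.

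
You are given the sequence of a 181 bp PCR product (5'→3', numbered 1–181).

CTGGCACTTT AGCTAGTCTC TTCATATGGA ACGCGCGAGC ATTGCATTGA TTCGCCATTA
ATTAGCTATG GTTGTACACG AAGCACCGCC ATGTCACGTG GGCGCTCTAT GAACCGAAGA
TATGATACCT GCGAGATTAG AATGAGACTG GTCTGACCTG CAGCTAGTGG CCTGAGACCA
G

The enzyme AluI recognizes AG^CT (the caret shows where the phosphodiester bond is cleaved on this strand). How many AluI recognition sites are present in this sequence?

AGCT occurs starting at positions 11, 64, 162.
AluI cuts at 3 sites.

3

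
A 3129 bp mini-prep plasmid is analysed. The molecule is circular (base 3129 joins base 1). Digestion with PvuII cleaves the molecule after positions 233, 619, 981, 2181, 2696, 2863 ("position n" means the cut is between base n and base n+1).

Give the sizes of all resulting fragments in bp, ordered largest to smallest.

Circular molecule, 6 cuts → 6 fragments:
  619 − 233 = 386 bp
  981 − 619 = 362 bp
  2181 − 981 = 1200 bp
  2696 − 2181 = 515 bp
  2863 − 2696 = 167 bp
  wrap: 3129 − 2863 + 233 = 499 bp
Sorted largest to smallest: 1200, 515, 499, 386, 362, 167 bp.

1200, 515, 499, 386, 362, 167 bp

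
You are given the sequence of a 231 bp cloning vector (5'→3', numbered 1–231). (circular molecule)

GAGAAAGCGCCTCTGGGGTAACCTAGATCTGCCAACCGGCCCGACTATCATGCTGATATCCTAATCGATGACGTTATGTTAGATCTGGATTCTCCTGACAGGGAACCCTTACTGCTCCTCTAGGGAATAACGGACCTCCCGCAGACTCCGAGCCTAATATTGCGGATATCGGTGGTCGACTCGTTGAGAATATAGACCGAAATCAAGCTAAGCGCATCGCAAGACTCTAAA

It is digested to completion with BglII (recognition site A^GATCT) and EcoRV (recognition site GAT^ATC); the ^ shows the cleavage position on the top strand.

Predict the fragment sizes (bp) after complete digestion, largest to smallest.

BglII sites (AGATCT) start at positions 25, 81.
BglII cuts after the first base of each site, so after positions 25, 81.
EcoRV sites (GATATC) start at positions 55, 165.
EcoRV cuts after base 3 of each site, so after positions 57, 167.
Combined cut positions: 25, 57, 81, 167.
Circular molecule, 4 cuts → 4 fragments:
  26–57 → 32 bp
  58–81 → 24 bp
  82–167 → 86 bp
  168–231 then 1–25 → 64 + 25 = 89 bp
Sorted largest to smallest: 89, 86, 32, 24 bp.

89, 86, 32, 24 bp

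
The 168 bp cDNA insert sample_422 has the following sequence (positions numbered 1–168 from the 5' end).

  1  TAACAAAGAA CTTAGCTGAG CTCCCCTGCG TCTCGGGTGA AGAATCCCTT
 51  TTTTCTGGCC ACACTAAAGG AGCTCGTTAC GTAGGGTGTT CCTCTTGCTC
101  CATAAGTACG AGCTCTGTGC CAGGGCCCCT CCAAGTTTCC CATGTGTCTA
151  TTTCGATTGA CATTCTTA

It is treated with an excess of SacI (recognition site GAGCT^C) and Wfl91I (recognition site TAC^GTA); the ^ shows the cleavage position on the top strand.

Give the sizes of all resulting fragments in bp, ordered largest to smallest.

SacI sites (GAGCTC) start at positions 18, 70, 110.
SacI cuts after base 5 of each site (before the last base), so after positions 22, 74, 114.
The Wfl91I site (TACGTA) starts at position 78.
Wfl91I cuts after base 3 of each site, so after position 80.
Combined cut positions: 22, 74, 80, 114.
Linear molecule, 4 cuts → 5 fragments:
  1–22 → 22 bp
  23–74 → 52 bp
  75–80 → 6 bp
  81–114 → 34 bp
  115–168 → 54 bp
Sorted largest to smallest: 54, 52, 34, 22, 6 bp.

54, 52, 34, 22, 6 bp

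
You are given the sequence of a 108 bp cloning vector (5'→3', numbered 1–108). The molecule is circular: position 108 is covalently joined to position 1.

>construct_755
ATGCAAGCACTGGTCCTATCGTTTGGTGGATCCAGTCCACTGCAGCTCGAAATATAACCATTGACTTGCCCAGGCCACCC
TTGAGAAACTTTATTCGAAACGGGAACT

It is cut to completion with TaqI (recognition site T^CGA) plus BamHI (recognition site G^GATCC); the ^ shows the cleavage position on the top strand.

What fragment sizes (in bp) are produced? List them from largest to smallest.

48, 41, 19 bp

TaqI sites (TCGA) start at positions 47, 95.
TaqI cuts after the first base of each site, so after positions 47, 95.
The BamHI site (GGATCC) starts at position 28.
BamHI cuts after the first base of each site, so after position 28.
Combined cut positions: 28, 47, 95.
Circular molecule, 3 cuts → 3 fragments:
  29–47 → 19 bp
  48–95 → 48 bp
  96–108 then 1–28 → 13 + 28 = 41 bp
Sorted largest to smallest: 48, 41, 19 bp.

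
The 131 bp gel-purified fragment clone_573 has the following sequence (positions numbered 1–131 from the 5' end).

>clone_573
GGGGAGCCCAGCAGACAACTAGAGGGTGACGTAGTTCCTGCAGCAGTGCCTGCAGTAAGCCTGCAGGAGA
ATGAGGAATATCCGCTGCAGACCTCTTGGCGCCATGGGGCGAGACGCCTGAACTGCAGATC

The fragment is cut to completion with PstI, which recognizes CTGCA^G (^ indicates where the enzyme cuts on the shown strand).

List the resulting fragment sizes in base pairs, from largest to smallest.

42, 38, 24, 12, 11, 4 bp

PstI sites (CTGCAG) start at positions 38, 50, 61, 85, 123.
PstI cuts after base 5 of each site (before the last base), so after positions 42, 54, 65, 89, 127.
Linear molecule, 5 cuts → 6 fragments:
  1–42 → 42 bp
  43–54 → 12 bp
  55–65 → 11 bp
  66–89 → 24 bp
  90–127 → 38 bp
  128–131 → 4 bp
Sorted largest to smallest: 42, 38, 24, 12, 11, 4 bp.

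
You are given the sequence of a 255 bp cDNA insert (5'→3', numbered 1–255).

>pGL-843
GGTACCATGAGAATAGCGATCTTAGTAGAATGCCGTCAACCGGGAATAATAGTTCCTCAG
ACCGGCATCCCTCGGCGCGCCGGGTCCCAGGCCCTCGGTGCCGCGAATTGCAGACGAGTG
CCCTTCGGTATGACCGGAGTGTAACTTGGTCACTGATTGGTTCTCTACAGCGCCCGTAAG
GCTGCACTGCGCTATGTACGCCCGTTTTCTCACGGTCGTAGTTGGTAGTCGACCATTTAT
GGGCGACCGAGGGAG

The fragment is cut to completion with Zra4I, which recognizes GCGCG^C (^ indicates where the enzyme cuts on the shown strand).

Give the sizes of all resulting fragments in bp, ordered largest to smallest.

176, 79 bp

The Zra4I site (GCGCGC) starts at position 75.
Zra4I cuts after base 5 of each site (before the last base), so after position 79.
Linear molecule, 1 cut → 2 fragments:
  1–79 → 79 bp
  80–255 → 176 bp
Sorted largest to smallest: 176, 79 bp.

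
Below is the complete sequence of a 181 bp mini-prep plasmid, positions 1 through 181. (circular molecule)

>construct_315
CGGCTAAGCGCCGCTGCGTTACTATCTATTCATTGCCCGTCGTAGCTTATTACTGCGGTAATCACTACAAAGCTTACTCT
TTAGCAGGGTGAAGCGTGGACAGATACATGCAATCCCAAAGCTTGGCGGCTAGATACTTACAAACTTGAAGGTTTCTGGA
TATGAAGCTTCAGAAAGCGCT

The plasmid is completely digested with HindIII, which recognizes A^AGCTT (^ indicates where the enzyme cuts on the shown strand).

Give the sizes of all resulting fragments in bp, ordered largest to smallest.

HindIII sites (AAGCTT) start at positions 70, 119, 165.
HindIII cuts after the first base of each site, so after positions 70, 119, 165.
Circular molecule, 3 cuts → 3 fragments:
  71–119 → 49 bp
  120–165 → 46 bp
  166–181 then 1–70 → 16 + 70 = 86 bp
Sorted largest to smallest: 86, 49, 46 bp.

86, 49, 46 bp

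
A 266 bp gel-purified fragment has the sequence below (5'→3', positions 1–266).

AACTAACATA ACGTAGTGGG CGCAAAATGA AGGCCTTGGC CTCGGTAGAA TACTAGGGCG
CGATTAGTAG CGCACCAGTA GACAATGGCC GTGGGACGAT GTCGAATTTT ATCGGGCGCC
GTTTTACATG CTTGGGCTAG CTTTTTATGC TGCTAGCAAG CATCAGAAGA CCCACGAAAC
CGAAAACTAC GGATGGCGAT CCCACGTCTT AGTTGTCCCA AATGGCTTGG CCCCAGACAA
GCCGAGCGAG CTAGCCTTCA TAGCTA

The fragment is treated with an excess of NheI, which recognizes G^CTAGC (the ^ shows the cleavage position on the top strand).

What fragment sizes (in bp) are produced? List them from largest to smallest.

136, 98, 16, 16 bp

NheI sites (GCTAGC) start at positions 136, 152, 250.
NheI cuts after the first base of each site, so after positions 136, 152, 250.
Linear molecule, 3 cuts → 4 fragments:
  1–136 → 136 bp
  137–152 → 16 bp
  153–250 → 98 bp
  251–266 → 16 bp
Sorted largest to smallest: 136, 98, 16, 16 bp.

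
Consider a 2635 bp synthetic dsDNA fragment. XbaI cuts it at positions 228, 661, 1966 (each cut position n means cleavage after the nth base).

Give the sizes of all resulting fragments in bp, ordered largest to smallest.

1305, 669, 433, 228 bp

Linear molecule, 3 cuts → 4 fragments:
  228 − 0 = 228 bp
  661 − 228 = 433 bp
  1966 − 661 = 1305 bp
  2635 − 1966 = 669 bp
Sorted largest to smallest: 1305, 669, 433, 228 bp.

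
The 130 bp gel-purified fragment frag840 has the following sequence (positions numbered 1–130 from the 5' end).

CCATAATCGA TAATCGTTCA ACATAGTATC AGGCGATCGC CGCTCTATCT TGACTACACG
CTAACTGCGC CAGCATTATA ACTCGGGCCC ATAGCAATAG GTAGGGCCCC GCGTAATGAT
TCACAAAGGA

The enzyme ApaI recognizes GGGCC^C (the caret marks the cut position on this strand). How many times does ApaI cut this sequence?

GGGCCC occurs starting at positions 85, 104.
ApaI cuts at 2 sites.

2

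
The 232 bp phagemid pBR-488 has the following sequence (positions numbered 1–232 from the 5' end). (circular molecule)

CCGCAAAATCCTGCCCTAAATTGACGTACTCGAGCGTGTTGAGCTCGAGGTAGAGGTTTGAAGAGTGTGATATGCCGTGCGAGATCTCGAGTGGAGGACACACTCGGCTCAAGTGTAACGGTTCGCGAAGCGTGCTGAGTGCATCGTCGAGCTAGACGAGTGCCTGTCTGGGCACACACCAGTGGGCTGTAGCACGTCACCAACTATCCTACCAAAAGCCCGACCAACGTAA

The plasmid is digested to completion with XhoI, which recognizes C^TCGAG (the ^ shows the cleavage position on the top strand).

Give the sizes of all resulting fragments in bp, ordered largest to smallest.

175, 42, 15 bp

XhoI sites (CTCGAG) start at positions 29, 44, 86.
XhoI cuts after the first base of each site, so after positions 29, 44, 86.
Circular molecule, 3 cuts → 3 fragments:
  30–44 → 15 bp
  45–86 → 42 bp
  87–232 then 1–29 → 146 + 29 = 175 bp
Sorted largest to smallest: 175, 42, 15 bp.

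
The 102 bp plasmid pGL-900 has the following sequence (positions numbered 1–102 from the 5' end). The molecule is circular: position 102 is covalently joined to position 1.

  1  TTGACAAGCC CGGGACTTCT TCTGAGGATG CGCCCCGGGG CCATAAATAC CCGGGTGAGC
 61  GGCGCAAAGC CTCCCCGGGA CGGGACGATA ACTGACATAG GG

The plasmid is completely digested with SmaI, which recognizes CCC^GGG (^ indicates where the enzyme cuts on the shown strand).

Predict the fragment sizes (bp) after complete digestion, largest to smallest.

SmaI sites (CCCGGG) start at positions 9, 34, 50, 74.
SmaI cuts after base 3 of each site, so after positions 11, 36, 52, 76.
Circular molecule, 4 cuts → 4 fragments:
  12–36 → 25 bp
  37–52 → 16 bp
  53–76 → 24 bp
  77–102 then 1–11 → 26 + 11 = 37 bp
Sorted largest to smallest: 37, 25, 24, 16 bp.

37, 25, 24, 16 bp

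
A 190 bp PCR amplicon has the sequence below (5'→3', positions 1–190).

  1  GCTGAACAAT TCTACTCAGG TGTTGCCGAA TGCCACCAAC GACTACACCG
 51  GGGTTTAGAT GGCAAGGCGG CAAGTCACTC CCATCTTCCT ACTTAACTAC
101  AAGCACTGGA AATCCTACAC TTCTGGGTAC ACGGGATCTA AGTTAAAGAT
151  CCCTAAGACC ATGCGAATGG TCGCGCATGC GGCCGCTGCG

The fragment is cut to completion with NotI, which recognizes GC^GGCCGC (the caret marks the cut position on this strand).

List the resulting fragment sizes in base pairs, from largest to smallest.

The NotI site (GCGGCCGC) starts at position 179.
NotI cuts after base 2 of each site, so after position 180.
Linear molecule, 1 cut → 2 fragments:
  1–180 → 180 bp
  181–190 → 10 bp
Sorted largest to smallest: 180, 10 bp.

180, 10 bp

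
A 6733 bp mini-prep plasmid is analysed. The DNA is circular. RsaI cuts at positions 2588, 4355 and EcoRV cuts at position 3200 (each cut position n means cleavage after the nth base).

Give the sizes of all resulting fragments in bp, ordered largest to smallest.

Combined cut positions (sorted): 2588, 3200, 4355.
Circular molecule, 3 cuts → 3 fragments:
  3200 − 2588 = 612 bp
  4355 − 3200 = 1155 bp
  wrap: 6733 − 4355 + 2588 = 4966 bp
Sorted largest to smallest: 4966, 1155, 612 bp.

4966, 1155, 612 bp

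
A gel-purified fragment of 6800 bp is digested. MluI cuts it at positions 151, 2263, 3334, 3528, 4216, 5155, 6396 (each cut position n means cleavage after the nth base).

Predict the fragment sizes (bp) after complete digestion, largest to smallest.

Linear molecule, 7 cuts → 8 fragments:
  151 − 0 = 151 bp
  2263 − 151 = 2112 bp
  3334 − 2263 = 1071 bp
  3528 − 3334 = 194 bp
  4216 − 3528 = 688 bp
  5155 − 4216 = 939 bp
  6396 − 5155 = 1241 bp
  6800 − 6396 = 404 bp
Sorted largest to smallest: 2112, 1241, 1071, 939, 688, 404, 194, 151 bp.

2112, 1241, 1071, 939, 688, 404, 194, 151 bp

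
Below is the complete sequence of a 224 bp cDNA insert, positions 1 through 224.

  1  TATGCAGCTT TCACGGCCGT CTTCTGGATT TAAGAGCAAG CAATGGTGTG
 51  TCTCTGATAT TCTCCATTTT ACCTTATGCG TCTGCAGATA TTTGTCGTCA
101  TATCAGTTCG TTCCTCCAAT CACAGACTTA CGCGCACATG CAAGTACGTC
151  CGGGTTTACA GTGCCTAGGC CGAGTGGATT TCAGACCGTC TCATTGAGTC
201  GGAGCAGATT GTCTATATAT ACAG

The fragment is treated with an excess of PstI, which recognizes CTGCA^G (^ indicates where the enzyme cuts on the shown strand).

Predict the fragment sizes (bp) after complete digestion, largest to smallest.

138, 86 bp

The PstI site (CTGCAG) starts at position 82.
PstI cuts after base 5 of each site (before the last base), so after position 86.
Linear molecule, 1 cut → 2 fragments:
  1–86 → 86 bp
  87–224 → 138 bp
Sorted largest to smallest: 138, 86 bp.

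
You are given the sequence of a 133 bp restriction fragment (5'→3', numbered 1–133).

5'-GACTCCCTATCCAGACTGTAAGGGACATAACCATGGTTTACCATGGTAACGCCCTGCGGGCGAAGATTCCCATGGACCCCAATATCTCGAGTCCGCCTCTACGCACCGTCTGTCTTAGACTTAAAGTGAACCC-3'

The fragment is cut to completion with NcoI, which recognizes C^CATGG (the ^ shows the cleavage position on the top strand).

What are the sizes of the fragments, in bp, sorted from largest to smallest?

NcoI sites (CCATGG) start at positions 31, 41, 70.
NcoI cuts after the first base of each site, so after positions 31, 41, 70.
Linear molecule, 3 cuts → 4 fragments:
  1–31 → 31 bp
  32–41 → 10 bp
  42–70 → 29 bp
  71–133 → 63 bp
Sorted largest to smallest: 63, 31, 29, 10 bp.

63, 31, 29, 10 bp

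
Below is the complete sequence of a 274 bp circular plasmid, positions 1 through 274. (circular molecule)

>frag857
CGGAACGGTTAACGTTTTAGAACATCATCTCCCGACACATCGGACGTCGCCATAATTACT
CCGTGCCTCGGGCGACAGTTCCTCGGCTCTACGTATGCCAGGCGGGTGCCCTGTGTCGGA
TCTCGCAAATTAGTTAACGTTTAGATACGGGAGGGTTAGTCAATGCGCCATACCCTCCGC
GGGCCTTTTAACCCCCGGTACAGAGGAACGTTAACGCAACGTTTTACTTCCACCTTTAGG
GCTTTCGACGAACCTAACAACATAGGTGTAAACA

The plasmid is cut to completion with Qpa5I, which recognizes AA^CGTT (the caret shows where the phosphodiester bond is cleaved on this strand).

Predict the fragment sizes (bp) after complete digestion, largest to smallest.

Qpa5I sites (AACGTT) start at positions 11, 136, 207, 218.
Qpa5I cuts after base 2 of each site, so after positions 12, 137, 208, 219.
Circular molecule, 4 cuts → 4 fragments:
  13–137 → 125 bp
  138–208 → 71 bp
  209–219 → 11 bp
  220–274 then 1–12 → 55 + 12 = 67 bp
Sorted largest to smallest: 125, 71, 67, 11 bp.

125, 71, 67, 11 bp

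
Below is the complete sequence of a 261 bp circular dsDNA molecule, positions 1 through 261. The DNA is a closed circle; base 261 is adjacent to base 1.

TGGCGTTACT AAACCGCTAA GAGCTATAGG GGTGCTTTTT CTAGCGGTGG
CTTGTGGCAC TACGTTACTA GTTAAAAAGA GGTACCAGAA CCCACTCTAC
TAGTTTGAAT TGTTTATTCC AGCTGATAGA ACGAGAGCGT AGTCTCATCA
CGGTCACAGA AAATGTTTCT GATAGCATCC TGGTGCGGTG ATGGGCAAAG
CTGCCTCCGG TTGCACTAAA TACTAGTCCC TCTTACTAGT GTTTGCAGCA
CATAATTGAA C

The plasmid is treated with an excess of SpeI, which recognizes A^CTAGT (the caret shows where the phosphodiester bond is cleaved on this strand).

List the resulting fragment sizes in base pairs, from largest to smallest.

SpeI sites (ACTAGT) start at positions 67, 99, 222, 235.
SpeI cuts after the first base of each site, so after positions 67, 99, 222, 235.
Circular molecule, 4 cuts → 4 fragments:
  68–99 → 32 bp
  100–222 → 123 bp
  223–235 → 13 bp
  236–261 then 1–67 → 26 + 67 = 93 bp
Sorted largest to smallest: 123, 93, 32, 13 bp.

123, 93, 32, 13 bp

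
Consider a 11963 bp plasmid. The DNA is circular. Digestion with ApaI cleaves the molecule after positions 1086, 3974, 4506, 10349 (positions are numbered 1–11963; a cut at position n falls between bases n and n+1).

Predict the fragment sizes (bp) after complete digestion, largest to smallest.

5843, 2888, 2700, 532 bp

Circular molecule, 4 cuts → 4 fragments:
  3974 − 1086 = 2888 bp
  4506 − 3974 = 532 bp
  10349 − 4506 = 5843 bp
  wrap: 11963 − 10349 + 1086 = 2700 bp
Sorted largest to smallest: 5843, 2888, 2700, 532 bp.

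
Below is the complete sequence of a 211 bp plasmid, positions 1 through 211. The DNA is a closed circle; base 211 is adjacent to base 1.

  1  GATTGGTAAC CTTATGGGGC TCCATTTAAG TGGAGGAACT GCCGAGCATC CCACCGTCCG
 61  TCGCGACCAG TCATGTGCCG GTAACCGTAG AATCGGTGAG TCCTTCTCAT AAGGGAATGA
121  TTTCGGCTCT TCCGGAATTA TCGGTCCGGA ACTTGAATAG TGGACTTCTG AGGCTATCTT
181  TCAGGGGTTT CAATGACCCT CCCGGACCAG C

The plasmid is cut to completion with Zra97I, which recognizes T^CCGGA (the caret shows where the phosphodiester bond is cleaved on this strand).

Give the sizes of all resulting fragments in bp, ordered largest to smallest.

197, 14 bp

Zra97I sites (TCCGGA) start at positions 131, 145.
Zra97I cuts after the first base of each site, so after positions 131, 145.
Circular molecule, 2 cuts → 2 fragments:
  132–145 → 14 bp
  146–211 then 1–131 → 66 + 131 = 197 bp
Sorted largest to smallest: 197, 14 bp.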